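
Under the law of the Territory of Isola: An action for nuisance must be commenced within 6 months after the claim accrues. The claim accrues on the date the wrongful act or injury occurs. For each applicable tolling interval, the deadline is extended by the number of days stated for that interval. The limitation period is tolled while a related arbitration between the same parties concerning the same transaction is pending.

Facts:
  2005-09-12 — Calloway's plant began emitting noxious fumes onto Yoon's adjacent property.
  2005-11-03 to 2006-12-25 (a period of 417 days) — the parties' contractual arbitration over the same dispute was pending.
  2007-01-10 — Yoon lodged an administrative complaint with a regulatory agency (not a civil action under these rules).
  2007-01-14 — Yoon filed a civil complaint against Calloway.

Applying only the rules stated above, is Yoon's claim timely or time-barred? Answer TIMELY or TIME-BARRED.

TIMELY

The limitation period began to run on 2005-09-12.
The untolled deadline — 6 months after 2005-09-12 — is 2006-03-12.
The period was tolled for 417 days by the pending related arbitration (2005-11-03 to 2006-12-25), pushing the deadline to 2007-05-03.
Nothing else in the chronology tolls or restarts the period.
The 2007-01-14 filing precedes the 2007-05-03 deadline; the claim is timely.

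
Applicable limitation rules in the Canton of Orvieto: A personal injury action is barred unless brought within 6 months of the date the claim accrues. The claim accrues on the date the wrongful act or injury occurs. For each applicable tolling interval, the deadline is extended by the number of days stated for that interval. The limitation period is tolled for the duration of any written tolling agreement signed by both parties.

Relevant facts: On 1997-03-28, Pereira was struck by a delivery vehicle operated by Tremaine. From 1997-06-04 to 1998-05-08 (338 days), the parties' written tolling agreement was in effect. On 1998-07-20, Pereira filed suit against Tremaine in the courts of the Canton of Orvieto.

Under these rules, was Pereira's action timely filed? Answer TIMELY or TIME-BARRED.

TIMELY

The claim accrued on 1997-03-28, the date of the act.
Adding the 6 months base period to 1997-03-28 gives a deadline of 1997-09-28, before any tolling.
The period was tolled for 338 days by the written tolling agreement (1997-06-04 to 1998-05-08), pushing the deadline to 1998-09-01.
Filing on 1998-07-20 beat the 1998-09-01 deadline — the action is timely.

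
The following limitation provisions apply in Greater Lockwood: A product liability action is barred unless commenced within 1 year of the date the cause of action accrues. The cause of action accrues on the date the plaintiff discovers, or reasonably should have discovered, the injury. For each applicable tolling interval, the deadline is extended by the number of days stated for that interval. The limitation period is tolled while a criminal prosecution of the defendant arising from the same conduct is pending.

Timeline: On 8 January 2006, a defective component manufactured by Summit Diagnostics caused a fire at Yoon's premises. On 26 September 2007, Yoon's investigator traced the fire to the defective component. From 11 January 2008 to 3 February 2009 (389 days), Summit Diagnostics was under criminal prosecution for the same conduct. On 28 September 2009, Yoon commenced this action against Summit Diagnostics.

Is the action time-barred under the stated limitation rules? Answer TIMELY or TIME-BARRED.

TIMELY

Accrual is tied to discovery, so the period began on 26 September 2007 rather than on 8 January 2006 when the act occurred.
The untolled deadline — 1 year after 26 September 2007 — is 26 September 2008.
Because the pending criminal prosecution ran from 11 January 2008 to 3 February 2009, the deadline is extended by 389 days to 20 October 2009.
Yoon filed on 28 September 2009, before the 20 October 2009 deadline, so the action is timely.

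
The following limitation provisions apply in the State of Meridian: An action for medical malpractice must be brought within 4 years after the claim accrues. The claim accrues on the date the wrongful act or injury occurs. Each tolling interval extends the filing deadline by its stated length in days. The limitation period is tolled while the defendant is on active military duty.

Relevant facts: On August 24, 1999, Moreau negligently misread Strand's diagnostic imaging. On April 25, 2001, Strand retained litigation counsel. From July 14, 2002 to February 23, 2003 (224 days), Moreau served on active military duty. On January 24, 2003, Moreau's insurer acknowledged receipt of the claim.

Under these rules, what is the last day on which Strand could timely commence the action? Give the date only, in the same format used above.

April 4, 2004

The claim accrued on August 24, 1999, when the wrongful act occurred.
The untolled deadline — 4 years after August 24, 1999 — is August 24, 2003.
Because the defendant's active military service ran from July 14, 2002 to February 23, 2003, the deadline is extended by 224 days to April 4, 2004.
The other events in the timeline have no effect on the limitation period under the stated rules.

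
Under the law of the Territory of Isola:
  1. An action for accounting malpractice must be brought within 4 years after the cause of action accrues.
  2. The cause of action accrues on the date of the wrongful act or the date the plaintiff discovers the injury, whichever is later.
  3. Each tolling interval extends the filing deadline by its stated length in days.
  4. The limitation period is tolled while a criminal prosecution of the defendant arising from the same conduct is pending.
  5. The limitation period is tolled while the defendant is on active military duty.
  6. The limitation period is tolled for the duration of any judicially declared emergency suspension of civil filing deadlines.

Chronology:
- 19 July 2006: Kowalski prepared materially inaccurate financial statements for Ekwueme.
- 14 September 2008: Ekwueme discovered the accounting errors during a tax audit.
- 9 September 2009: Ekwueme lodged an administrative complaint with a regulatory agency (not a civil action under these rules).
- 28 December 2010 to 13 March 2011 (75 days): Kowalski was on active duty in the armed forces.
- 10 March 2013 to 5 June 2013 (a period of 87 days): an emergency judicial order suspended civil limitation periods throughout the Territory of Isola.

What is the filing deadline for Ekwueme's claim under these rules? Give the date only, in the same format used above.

Because discovery on 14 September 2008 post-dates the 19 July 2006 act, accrual under the later-of rule falls on 14 September 2008.
The untolled deadline — 4 years after 14 September 2008 — is 14 September 2012.
The period was tolled for 75 days by the defendant's active military service (28 December 2010 to 13 March 2011), pushing the deadline to 28 November 2012.
The emergency suspension of filing deadlines starting 10 March 2013 came too late — the period had run on 28 November 2012 — and so does not extend the deadline.
Nothing else in the chronology tolls or restarts the period.

28 November 2012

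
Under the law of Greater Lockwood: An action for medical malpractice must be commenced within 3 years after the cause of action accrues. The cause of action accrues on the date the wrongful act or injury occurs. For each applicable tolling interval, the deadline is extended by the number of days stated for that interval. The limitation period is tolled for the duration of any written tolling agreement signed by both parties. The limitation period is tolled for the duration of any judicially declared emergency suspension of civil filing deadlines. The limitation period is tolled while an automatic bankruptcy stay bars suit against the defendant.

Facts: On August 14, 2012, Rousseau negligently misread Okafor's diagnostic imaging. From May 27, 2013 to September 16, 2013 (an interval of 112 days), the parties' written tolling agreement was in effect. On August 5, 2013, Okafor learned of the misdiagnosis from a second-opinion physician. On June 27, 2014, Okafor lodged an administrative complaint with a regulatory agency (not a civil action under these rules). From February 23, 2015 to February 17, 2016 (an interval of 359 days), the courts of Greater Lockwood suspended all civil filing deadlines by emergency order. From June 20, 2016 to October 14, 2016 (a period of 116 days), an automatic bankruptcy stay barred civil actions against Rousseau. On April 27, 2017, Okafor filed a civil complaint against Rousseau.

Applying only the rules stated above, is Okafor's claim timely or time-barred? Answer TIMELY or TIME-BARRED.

Accrual is governed by the date of the act, so the period began to run on August 14, 2012; the later discovery on August 5, 2013 is irrelevant under the stated rule.
Adding the 3 years base period to August 14, 2012 gives a deadline of August 14, 2015, before any tolling.
The period was tolled for 112 days by the written tolling agreement (May 27, 2013 to September 16, 2013), pushing the deadline to December 4, 2015.
Because the emergency suspension of filing deadlines ran from February 23, 2015 to February 17, 2016, the deadline is extended by 359 days to November 27, 2016.
Because the automatic bankruptcy stay ran from June 20, 2016 to October 14, 2016, the deadline is extended by 116 days to March 23, 2017.
None of the other events listed affects the running of the period under the stated rules.
The April 27, 2017 filing falls after the March 23, 2017 deadline; the claim is time-barred.

TIME-BARRED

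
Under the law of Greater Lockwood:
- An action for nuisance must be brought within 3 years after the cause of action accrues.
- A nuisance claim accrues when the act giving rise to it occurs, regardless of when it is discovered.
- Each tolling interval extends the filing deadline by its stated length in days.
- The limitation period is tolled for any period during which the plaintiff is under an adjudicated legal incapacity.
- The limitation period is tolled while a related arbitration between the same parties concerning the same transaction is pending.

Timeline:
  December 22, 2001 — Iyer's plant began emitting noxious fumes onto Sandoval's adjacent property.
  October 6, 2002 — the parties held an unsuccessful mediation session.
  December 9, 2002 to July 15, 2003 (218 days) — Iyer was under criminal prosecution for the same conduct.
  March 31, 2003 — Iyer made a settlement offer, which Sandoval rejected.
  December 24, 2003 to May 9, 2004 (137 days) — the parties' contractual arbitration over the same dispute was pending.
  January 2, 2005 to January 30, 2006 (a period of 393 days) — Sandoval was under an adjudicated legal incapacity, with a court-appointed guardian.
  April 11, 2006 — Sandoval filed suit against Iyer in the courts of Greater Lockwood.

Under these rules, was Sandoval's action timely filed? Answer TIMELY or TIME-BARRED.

The claim accrued on December 22, 2001, when the wrongful act occurred.
Adding the 3 years base period to December 22, 2001 gives a deadline of December 22, 2004, before any tolling.
Because the pending related arbitration ran from December 24, 2003 to May 9, 2004, the deadline is extended by 137 days to May 8, 2005.
The period was tolled for 393 days by the plaintiff's legal incapacity (January 2, 2005 to January 30, 2006), pushing the deadline to June 5, 2006.
The pending criminal prosecution from December 9, 2002 to July 15, 2003 does not toll the period, because no stated rule makes a criminal prosecution a tolling event.
The other events in the timeline have no effect on the limitation period under the stated rules.
Sandoval filed on April 11, 2006, before the June 5, 2006 deadline, so the action is timely.

TIMELY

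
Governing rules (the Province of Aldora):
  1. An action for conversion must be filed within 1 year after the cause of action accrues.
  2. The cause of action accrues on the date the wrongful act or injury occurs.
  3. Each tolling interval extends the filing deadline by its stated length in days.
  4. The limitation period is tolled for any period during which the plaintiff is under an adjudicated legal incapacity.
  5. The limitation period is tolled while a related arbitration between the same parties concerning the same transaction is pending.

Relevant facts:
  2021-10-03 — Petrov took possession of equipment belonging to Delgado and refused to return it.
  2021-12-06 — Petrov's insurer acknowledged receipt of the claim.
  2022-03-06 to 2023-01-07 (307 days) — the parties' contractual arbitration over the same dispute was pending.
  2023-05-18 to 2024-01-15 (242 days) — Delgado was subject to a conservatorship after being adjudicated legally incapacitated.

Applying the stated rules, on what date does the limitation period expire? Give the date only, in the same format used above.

2024-04-04

The limitation period began to run on 2021-10-03.
The untolled deadline — 1 year after 2021-10-03 — is 2022-10-03.
The period was tolled for 307 days by the pending related arbitration (2022-03-06 to 2023-01-07), pushing the deadline to 2023-08-06.
The period was tolled for 242 days by the plaintiff's legal incapacity (2023-05-18 to 2024-01-15), pushing the deadline to 2024-04-04.
Nothing else in the chronology tolls or restarts the period.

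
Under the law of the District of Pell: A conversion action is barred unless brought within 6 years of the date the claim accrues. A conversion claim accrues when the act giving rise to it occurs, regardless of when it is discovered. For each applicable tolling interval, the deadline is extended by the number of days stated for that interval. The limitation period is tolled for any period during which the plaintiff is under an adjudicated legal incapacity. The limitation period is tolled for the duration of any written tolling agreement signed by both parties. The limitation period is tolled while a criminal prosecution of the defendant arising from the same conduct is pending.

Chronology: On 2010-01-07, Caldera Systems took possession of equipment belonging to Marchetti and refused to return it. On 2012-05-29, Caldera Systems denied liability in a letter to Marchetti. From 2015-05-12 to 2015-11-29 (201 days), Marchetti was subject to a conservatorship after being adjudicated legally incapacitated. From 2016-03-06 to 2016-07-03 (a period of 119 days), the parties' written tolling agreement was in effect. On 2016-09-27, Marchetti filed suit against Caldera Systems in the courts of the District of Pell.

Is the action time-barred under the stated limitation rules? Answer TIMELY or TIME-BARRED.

TIMELY

The claim accrued on 2010-01-07, when the wrongful act occurred.
6 years from 2010-01-07 is 2016-01-07.
Because the plaintiff's legal incapacity ran from 2015-05-12 to 2015-11-29, the deadline is extended by 201 days to 2016-07-26.
The period was tolled for 119 days by the written tolling agreement (2016-03-06 to 2016-07-03), pushing the deadline to 2016-11-22.
The other events in the timeline have no effect on the limitation period under the stated rules.
Marchetti filed on 2016-09-27, before the 2016-11-22 deadline, so the action is timely.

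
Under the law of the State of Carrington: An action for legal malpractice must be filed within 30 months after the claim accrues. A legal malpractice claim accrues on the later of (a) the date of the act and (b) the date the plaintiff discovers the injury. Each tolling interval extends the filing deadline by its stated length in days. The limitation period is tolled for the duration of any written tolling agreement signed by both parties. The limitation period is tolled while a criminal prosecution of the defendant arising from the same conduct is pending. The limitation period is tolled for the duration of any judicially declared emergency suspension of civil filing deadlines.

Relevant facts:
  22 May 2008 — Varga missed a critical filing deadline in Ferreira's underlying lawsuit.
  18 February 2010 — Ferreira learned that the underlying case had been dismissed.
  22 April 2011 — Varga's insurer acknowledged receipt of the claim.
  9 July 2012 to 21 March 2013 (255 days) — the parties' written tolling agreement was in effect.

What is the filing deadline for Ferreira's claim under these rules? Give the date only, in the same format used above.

Because discovery on 18 February 2010 post-dates the 22 May 2008 act, accrual under the later-of rule falls on 18 February 2010.
The untolled deadline — 30 months after 18 February 2010 — is 18 August 2012.
The written tolling agreement from 9 July 2012 to 21 March 2013 tolled the period for 255 days, extending the deadline to 30 April 2013.
Nothing else in the chronology tolls or restarts the period.

30 April 2013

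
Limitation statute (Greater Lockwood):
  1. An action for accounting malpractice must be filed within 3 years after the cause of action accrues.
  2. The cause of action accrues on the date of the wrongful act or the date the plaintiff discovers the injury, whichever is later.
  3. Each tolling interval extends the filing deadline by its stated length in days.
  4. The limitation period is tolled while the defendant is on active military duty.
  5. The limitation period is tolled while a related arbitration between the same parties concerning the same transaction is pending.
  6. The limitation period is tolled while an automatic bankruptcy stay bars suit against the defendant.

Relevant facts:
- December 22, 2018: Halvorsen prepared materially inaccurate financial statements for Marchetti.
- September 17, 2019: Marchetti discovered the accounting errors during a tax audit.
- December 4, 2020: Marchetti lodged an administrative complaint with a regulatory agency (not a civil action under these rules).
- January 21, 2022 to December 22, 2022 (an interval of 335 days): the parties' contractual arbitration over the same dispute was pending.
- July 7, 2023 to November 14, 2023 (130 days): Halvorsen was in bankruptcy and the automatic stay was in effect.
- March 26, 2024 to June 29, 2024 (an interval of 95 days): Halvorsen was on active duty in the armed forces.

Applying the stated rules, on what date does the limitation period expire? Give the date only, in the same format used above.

December 26, 2023

Because discovery on September 17, 2019 post-dates the December 22, 2018 act, accrual under the later-of rule falls on September 17, 2019.
3 years from September 17, 2019 is September 17, 2022.
The period was tolled for 335 days by the pending related arbitration (January 21, 2022 to December 22, 2022), pushing the deadline to August 18, 2023.
The automatic bankruptcy stay from July 7, 2023 to November 14, 2023 tolled the period for 130 days, extending the deadline to December 26, 2023.
The defendant's active military service from March 26, 2024 to June 29, 2024 began after the period had already run on December 26, 2023, so it has no tolling effect.
Nothing else in the chronology tolls or restarts the period.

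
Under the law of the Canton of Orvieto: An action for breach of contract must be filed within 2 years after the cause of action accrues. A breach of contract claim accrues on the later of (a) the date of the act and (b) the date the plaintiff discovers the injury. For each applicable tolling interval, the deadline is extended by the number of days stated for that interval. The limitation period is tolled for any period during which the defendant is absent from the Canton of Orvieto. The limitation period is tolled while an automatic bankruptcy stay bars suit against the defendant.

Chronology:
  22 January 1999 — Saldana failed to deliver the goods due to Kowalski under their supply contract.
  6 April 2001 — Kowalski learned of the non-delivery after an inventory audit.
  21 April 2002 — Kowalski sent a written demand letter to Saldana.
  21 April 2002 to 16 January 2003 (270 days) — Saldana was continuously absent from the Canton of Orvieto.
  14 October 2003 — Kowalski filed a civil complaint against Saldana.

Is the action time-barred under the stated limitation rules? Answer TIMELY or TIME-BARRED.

TIMELY

Because discovery on 6 April 2001 post-dates the 22 January 1999 act, accrual under the later-of rule falls on 6 April 2001.
The untolled deadline — 2 years after 6 April 2001 — is 6 April 2003.
The period was tolled for 270 days by the defendant's absence from the jurisdiction (21 April 2002 to 16 January 2003), pushing the deadline to 1 January 2004.
Nothing else in the chronology tolls or restarts the period.
The 14 October 2003 filing precedes the 1 January 2004 deadline; the claim is timely.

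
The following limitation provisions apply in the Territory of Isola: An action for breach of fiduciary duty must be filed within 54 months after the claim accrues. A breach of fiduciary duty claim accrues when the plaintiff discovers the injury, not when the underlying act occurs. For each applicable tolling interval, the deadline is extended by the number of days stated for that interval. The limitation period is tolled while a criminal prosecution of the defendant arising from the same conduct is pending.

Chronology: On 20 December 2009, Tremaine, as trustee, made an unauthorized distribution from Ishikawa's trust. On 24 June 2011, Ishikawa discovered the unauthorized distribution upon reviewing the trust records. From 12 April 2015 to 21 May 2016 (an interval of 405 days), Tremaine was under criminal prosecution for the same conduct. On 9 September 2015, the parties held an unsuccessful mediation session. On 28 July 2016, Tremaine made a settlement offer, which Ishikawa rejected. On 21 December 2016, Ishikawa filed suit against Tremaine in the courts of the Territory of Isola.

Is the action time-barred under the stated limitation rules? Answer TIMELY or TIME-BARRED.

TIMELY

Under the discovery rule, the claim accrued on 24 June 2011, when Ishikawa discovered the injury — not on the 20 December 2009 date of the underlying act.
54 months from 24 June 2011 is 24 December 2015.
The pending criminal prosecution from 12 April 2015 to 21 May 2016 tolled the period for 405 days, extending the deadline to 1 February 2017.
Nothing else in the chronology tolls or restarts the period.
Ishikawa filed on 21 December 2016, before the 1 February 2017 deadline, so the action is timely.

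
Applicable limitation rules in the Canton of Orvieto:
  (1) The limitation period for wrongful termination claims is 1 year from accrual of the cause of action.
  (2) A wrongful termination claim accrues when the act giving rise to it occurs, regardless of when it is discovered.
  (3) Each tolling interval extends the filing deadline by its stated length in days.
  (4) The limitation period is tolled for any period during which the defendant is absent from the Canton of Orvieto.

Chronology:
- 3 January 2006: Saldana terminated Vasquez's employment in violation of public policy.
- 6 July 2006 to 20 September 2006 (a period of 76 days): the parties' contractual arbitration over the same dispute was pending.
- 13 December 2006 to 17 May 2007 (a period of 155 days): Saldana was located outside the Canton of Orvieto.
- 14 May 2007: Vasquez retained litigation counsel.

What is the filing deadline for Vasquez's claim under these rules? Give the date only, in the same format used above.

The limitation period began to run on 3 January 2006.
1 year from 3 January 2006 is 3 January 2007.
The defendant's absence from the jurisdiction from 13 December 2006 to 17 May 2007 tolled the period for 155 days, extending the deadline to 7 June 2007.
Although a pending arbitration ran from 6 July 2006 to 20 September 2006, the stated rules do not make that a tolling event, so it is disregarded.
The other events in the timeline have no effect on the limitation period under the stated rules.

7 June 2007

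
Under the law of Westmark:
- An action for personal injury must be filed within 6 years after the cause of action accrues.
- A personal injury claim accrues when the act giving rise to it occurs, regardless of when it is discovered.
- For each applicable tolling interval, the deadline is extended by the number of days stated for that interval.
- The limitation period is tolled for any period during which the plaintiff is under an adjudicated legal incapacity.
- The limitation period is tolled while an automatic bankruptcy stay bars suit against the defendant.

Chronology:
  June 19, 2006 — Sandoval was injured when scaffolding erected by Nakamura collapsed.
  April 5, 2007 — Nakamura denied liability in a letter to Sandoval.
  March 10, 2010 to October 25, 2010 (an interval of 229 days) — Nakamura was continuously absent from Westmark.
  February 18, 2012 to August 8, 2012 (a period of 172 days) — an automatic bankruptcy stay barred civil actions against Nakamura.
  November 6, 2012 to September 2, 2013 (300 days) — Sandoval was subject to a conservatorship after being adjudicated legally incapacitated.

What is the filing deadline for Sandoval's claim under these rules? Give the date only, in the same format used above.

October 4, 2013

The cause of action accrued on June 19, 2006, the date of the act.
The untolled deadline — 6 years after June 19, 2006 — is June 19, 2012.
Because the automatic bankruptcy stay ran from February 18, 2012 to August 8, 2012, the deadline is extended by 172 days to December 8, 2012.
The plaintiff's legal incapacity from November 6, 2012 to September 2, 2013 tolled the period for 300 days, extending the deadline to October 4, 2013.
The defendant's absence from the jurisdiction from March 10, 2010 to October 25, 2010 does not toll the period, because no stated rule makes the defendant's absence a tolling event.
Nothing else in the chronology tolls or restarts the period.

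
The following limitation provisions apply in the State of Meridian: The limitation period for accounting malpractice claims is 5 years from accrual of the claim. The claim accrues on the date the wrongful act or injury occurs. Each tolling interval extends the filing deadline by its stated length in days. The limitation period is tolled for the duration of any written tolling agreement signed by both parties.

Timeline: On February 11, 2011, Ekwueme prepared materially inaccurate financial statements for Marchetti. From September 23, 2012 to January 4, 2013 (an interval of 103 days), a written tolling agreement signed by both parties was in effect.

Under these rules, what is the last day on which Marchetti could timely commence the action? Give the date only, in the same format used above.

The claim accrued on February 11, 2011, the date of the act.
5 years from February 11, 2011 is February 11, 2016.
Because the written tolling agreement ran from September 23, 2012 to January 4, 2013, the deadline is extended by 103 days to May 24, 2016.

May 24, 2016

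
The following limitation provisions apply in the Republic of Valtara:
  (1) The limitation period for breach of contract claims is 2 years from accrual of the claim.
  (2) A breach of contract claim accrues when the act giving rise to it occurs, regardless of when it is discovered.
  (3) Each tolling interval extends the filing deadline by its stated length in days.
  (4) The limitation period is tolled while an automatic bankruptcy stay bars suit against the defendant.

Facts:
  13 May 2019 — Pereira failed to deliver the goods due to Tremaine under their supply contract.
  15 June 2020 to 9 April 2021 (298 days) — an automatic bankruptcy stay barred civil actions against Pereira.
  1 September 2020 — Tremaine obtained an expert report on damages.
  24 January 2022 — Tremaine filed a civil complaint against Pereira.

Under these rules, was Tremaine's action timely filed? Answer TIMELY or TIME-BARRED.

TIMELY

The claim accrued on 13 May 2019, when the wrongful act occurred.
Adding the 2 years base period to 13 May 2019 gives a deadline of 13 May 2021, before any tolling.
The automatic bankruptcy stay from 15 June 2020 to 9 April 2021 tolled the period for 298 days, extending the deadline to 7 March 2022.
None of the other events listed affects the running of the period under the stated rules.
Filing on 24 January 2022 beat the 7 March 2022 deadline — the action is timely.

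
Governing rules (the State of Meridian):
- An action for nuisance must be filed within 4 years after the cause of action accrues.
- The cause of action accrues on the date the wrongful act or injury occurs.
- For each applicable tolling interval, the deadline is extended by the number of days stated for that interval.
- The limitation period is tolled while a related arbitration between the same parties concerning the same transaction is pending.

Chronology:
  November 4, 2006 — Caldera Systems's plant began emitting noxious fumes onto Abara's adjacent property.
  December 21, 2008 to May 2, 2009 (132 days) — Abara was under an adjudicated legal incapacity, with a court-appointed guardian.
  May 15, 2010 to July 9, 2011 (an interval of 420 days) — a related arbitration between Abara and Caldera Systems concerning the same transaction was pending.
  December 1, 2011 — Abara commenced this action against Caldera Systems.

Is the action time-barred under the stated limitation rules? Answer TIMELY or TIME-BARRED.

The cause of action accrued on November 4, 2006, the date of the act.
Adding the 4 years base period to November 4, 2006 gives a deadline of November 4, 2010, before any tolling.
Because the pending related arbitration ran from May 15, 2010 to July 9, 2011, the deadline is extended by 420 days to December 29, 2011.
No stated provision tolls the period for the plaintiff's incapacity, so the interval from December 21, 2008 to May 2, 2009 has no effect on the deadline.
Abara filed on December 1, 2011, before the December 29, 2011 deadline, so the action is timely.

TIMELY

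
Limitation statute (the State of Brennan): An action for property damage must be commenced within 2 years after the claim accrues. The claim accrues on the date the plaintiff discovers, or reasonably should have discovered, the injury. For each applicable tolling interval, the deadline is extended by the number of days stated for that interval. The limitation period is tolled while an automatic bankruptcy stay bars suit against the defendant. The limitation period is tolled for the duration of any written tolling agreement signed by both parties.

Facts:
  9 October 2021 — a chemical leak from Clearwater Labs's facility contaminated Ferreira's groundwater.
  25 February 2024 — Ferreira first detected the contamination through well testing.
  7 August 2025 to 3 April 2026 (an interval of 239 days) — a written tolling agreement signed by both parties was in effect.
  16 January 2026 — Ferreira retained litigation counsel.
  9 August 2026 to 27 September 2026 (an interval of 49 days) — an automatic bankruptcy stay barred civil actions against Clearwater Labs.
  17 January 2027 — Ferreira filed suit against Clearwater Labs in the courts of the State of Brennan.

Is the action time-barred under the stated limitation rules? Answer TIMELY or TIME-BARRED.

TIME-BARRED

The claim did not accrue until Ferreira discovered the injury on 25 February 2024; the 9 October 2021 act date does not start the clock under the stated rule.
The untolled deadline — 2 years after 25 February 2024 — is 25 February 2026.
The period was tolled for 239 days by the written tolling agreement (7 August 2025 to 3 April 2026), pushing the deadline to 22 October 2026.
Because the automatic bankruptcy stay ran from 9 August 2026 to 27 September 2026, the deadline is extended by 49 days to 10 December 2026.
None of the other events listed affects the running of the period under the stated rules.
Ferreira filed on 17 January 2027, after the 10 December 2026 deadline, so the action is time-barred.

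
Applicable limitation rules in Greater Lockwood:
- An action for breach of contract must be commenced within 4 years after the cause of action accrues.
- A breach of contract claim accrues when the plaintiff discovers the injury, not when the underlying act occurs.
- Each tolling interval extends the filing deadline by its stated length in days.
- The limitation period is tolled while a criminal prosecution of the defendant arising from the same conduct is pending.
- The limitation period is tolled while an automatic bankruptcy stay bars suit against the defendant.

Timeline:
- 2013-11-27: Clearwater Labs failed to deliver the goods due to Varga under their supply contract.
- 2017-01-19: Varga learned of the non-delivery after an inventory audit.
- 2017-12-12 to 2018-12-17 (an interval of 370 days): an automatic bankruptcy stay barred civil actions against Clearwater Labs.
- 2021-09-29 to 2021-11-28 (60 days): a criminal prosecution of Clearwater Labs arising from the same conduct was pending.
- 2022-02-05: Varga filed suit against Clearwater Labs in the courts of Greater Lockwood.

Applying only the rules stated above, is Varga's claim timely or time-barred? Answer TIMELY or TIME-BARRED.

TIMELY

The claim did not accrue until Varga discovered the injury on 2017-01-19; the 2013-11-27 act date does not start the clock under the stated rule.
Adding the 4 years base period to 2017-01-19 gives a deadline of 2021-01-19, before any tolling.
The automatic bankruptcy stay from 2017-12-12 to 2018-12-17 tolled the period for 370 days, extending the deadline to 2022-01-24.
The pending criminal prosecution from 2021-09-29 to 2021-11-28 tolled the period for 60 days, extending the deadline to 2022-03-25.
Filing on 2022-02-05 beat the 2022-03-25 deadline — the action is timely.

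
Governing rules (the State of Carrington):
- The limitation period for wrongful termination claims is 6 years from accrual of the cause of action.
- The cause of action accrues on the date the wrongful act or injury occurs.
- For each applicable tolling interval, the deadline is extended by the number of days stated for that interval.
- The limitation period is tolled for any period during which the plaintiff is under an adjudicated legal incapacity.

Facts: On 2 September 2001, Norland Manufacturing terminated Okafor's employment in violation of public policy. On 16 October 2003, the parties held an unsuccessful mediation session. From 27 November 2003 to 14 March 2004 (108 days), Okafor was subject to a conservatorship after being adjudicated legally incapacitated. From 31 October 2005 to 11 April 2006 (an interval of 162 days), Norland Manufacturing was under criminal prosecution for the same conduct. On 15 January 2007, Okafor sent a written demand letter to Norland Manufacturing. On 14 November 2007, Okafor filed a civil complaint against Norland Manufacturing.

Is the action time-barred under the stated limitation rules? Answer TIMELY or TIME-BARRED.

TIMELY

The limitation period began to run on 2 September 2001.
6 years from 2 September 2001 is 2 September 2007.
The period was tolled for 108 days by the plaintiff's legal incapacity (27 November 2003 to 14 March 2004), pushing the deadline to 19 December 2007.
The pending criminal prosecution from 31 October 2005 to 11 April 2006 does not toll the period, because no stated rule makes a criminal prosecution a tolling event.
The other events in the timeline have no effect on the limitation period under the stated rules.
Okafor filed on 14 November 2007, before the 19 December 2007 deadline, so the action is timely.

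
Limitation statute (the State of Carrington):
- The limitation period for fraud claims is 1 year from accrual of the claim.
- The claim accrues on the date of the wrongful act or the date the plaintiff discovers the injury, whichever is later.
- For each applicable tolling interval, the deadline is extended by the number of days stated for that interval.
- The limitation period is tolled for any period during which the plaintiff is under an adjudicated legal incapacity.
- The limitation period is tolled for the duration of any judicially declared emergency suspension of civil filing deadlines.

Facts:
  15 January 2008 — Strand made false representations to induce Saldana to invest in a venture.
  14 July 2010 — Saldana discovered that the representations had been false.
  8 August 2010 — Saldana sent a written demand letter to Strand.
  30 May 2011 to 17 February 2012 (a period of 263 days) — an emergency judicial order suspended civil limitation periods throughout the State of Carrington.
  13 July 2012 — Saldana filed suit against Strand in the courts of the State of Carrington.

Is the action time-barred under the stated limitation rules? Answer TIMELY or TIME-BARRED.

Taking the later of the act (15 January 2008) and discovery (14 July 2010), the claim accrued on 14 July 2010.
The untolled deadline — 1 year after 14 July 2010 — is 14 July 2011.
The period was tolled for 263 days by the emergency suspension of filing deadlines (30 May 2011 to 17 February 2012), pushing the deadline to 2 April 2012.
The other events in the timeline have no effect on the limitation period under the stated rules.
Saldana filed on 13 July 2012, after the 2 April 2012 deadline, so the action is time-barred.

TIME-BARRED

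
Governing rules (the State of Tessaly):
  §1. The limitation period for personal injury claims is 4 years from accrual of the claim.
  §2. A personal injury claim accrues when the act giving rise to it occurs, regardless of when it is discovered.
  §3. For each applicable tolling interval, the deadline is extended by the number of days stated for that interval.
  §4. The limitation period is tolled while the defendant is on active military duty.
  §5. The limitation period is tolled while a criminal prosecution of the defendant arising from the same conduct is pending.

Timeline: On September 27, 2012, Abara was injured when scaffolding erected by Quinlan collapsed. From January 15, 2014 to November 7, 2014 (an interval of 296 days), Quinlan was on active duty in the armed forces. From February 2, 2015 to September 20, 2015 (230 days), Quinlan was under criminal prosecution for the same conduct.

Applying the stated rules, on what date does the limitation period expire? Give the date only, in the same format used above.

March 7, 2018

The limitation period began to run on September 27, 2012.
The untolled deadline — 4 years after September 27, 2012 — is September 27, 2016.
Because the defendant's active military service ran from January 15, 2014 to November 7, 2014, the deadline is extended by 296 days to July 20, 2017.
The pending criminal prosecution from February 2, 2015 to September 20, 2015 tolled the period for 230 days, extending the deadline to March 7, 2018.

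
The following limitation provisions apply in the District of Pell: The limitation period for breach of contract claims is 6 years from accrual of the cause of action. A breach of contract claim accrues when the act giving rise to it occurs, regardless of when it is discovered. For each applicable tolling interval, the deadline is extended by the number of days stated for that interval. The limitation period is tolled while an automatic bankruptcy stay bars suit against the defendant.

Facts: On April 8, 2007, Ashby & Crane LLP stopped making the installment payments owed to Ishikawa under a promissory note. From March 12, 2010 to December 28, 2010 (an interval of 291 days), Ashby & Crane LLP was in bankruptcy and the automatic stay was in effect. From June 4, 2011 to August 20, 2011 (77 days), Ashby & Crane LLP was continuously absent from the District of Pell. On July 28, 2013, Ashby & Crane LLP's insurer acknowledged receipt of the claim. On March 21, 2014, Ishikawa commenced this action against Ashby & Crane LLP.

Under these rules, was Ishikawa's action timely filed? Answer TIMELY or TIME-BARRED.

The cause of action accrued on April 8, 2007, the date of the act.
Adding the 6 years base period to April 8, 2007 gives a deadline of April 8, 2013, before any tolling.
The period was tolled for 291 days by the automatic bankruptcy stay (March 12, 2010 to December 28, 2010), pushing the deadline to January 24, 2014.
No stated provision tolls the period for the defendant's absence, so the interval from June 4, 2011 to August 20, 2011 has no effect on the deadline.
The other events in the timeline have no effect on the limitation period under the stated rules.
Ishikawa filed on March 21, 2014, after the January 24, 2014 deadline, so the action is time-barred.

TIME-BARRED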